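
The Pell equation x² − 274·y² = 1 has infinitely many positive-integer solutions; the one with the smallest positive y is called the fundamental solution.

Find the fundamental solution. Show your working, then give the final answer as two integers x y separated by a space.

3959299 239190

d=274: √d = [16; 1,1,4,4,1,1,32] (ℓ=7, odd), read p_13/q_13
i=0: a=16 ⇒ p=16, q=1
…
i=2: a=1 ⇒ p=33, q=2
…
i=5: a=1 ⇒ p=778, q=47
i=6: a=1 ⇒ p=1407, q=85
i=7: a=32 ⇒ p=45802, q=2767
i=8: a=1 ⇒ p=47209, q=2852
…
i=10: a=4 ⇒ p=419253, q=25328
i=11: a=4 ⇒ p=1770023, q=106931
i=12: a=1 ⇒ p=2189276, q=132259
i=13: a=1 ⇒ p=3959299, q=239190
→ (3959299, 239190).  Check: 3959299²=15676048571401, 274·239190²=15676048571400, difference 1.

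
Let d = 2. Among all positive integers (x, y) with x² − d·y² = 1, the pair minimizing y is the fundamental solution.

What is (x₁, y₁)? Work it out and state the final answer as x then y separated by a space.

3 2

√2 → a₀=1, period (2); ℓ=1 odd so k=1
i=0: a=1 ⇒ p=1, q=1
i=1: a=2 ⇒ p=3, q=2
(x₁, y₁) = (3, 2);  3² − 2·2² = 1 ✓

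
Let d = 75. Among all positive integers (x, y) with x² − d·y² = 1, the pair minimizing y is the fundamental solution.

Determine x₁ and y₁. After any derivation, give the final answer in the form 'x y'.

√75 → a₀=8, period (1,1,1,16); ℓ=4 even so k=3
step 0: (8, 1)  from 8·(1,0) + (0,1)
…
step 2: (17, 2)  from 1·(9,1) + (8,1)
step 3: (26, 3)  from 1·(17,2) + (9,1)
→ (26, 3).  Check: 26²=676, 75·3²=675, difference 1.

26 3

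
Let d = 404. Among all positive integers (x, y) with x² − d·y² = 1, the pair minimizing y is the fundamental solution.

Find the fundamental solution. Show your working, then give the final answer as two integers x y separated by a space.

201 10

√404 → a₀=20, period (10,40); ℓ=2 even so k=1
step 0: (20, 1)  from 20·(1,0) + (0,1)
step 1: (201, 10)  from 10·(20,1) + (1,0)
fundamental: x₁=201, y₁=10  (since 40401 − 404·100 = 1)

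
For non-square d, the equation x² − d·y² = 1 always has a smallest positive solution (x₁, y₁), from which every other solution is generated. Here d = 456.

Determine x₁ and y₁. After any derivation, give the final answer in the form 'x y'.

1025 48

√456 = [21; 2,1,4,1,2,42, …], period ℓ=6 (even) → k=5
step 0: (21, 1)  from 21·(1,0) + (0,1)
…
step 2: (64, 3)  from 1·(43,2) + (21,1)
step 3: (299, 14)  from 4·(64,3) + (43,2)
step 4: (363, 17)  from 1·(299,14) + (64,3)
step 5: (1025, 48)  from 2·(363,17) + (299,14)
fundamental: x₁=1025, y₁=48  (since 1050625 − 456·2304 = 1)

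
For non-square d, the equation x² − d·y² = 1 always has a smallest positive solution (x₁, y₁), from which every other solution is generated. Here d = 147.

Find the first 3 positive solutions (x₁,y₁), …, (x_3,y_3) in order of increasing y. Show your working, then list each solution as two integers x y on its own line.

√147 = [12; 8,24, …], period ℓ=2 (even) → k=1
a_0=12:  p_0=12·1+0=12,  q_0=12·0+1=1
a_1=8:  p_1=8·12+1=97,  q_1=8·1+0=8
fundamental: x₁=97, y₁=8  (since 9409 − 147·64 = 1)
k=2:  x_2 = 97·97+147·8·8 = 18817,  y_2 = 97·8+8·97 = 1552
k=3:  x_3 = 97·18817+147·8·1552 = 3650401,  y_3 = 97·1552+8·18817 = 301080

97 8
18817 1552
3650401 301080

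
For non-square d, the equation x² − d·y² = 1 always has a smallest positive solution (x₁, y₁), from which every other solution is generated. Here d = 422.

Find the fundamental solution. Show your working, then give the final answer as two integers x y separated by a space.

7022501 341850

√422 = [20; 1,1,5,2,1,…,1,1,40, …], period ℓ=14 (even) → k=13
k=0  a_k=20  p_k/q_k = 20/1
k=1  a_k=1  p_k/q_k = 21/1
…
k=3  a_k=5  p_k/q_k = 226/11
k=4  a_k=2  p_k/q_k = 493/24
k=5  a_k=1  p_k/q_k = 719/35
…
k=8  a_k=3  p_k/q_k = 163807/7974
k=9  a_k=1  p_k/q_k = 217526/10589
…
k=11  a_k=5  p_k/q_k = 3211821/156349
k=12  a_k=1  p_k/q_k = 3810680/185501
k=13  a_k=1  p_k/q_k = 7022501/341850
(x₁, y₁) = (7022501, 341850);  7022501² − 422·341850² = 1 ✓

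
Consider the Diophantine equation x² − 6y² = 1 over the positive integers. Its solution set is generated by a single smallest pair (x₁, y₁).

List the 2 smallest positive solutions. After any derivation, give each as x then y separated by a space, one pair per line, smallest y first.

5 2
49 20

√6 → a₀=2, period (2,4); ℓ=2 even so k=1
a_0=2:  p_0=2·1+0=2,  q_0=2·0+1=1
a_1=2:  p_1=2·2+1=5,  q_1=2·1+0=2
→ (5, 2).  Check: 5²=25, 6·2²=24, difference 1.
k=2:  x_2 = 5·5+6·2·2 = 49,  y_2 = 5·2+2·5 = 20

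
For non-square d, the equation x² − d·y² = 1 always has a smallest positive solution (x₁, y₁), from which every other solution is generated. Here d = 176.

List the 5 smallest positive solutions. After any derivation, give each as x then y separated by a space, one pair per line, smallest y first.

√176 → a₀=13, period (3,1,3,26); ℓ=4 even so k=3
i=0: a=13 ⇒ p=13, q=1
…
i=2: a=1 ⇒ p=53, q=4
i=3: a=3 ⇒ p=199, q=15
fundamental: x₁=199, y₁=15  (since 39601 − 176·225 = 1)
k=2:  x_2 = 199·199+176·15·15 = 79201,  y_2 = 199·15+15·199 = 5970
k=3:  x_3 = 199·79201+176·15·5970 = 31521799,  y_3 = 199·5970+15·79201 = 2376045
k=4:  x_4 = 199·31521799+176·15·2376045 = 12545596801,  y_4 = 199·2376045+15·31521799 = 945659940
k=5:  x_5 = 199·12545596801+176·15·945659940 = 4993116004999,  y_5 = 199·945659940+15·12545596801 = 376370280075

199 15
79201 5970
31521799 2376045
12545596801 945659940
4993116004999 376370280075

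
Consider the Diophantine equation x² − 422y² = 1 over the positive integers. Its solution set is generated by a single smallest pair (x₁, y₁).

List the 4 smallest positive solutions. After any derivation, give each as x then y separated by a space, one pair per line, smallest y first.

7022501 341850
98631040590001 4801283933700
1385273162348638202501 67434042451384025550
19456164335732849620362360001 947111261097768740333867400

√422 → a₀=20, period (1,1,5,2,1,…,1,1,40); ℓ=14 even so k=13
step 0: (20, 1)  from 20·(1,0) + (0,1)
step 1: (21, 1)  from 1·(20,1) + (1,0)
…
step 3: (226, 11)  from 5·(41,2) + (21,1)
…
step 8: (163807, 7974)  from 3·(53719,2615) + (2650,129)
…
step 12: (3810680, 185501)  from 1·(3211821,156349) + (598859,29152)
step 13: (7022501, 341850)  from 1·(3810680,185501) + (3211821,156349)
→ (7022501, 341850).  Check: 7022501²=49315520295001, 422·341850²=49315520295000, difference 1.
(x_2, y_2) = (7022501·7022501 + 422·341850·341850, 7022501·341850 + 341850·7022501) = (98631040590001, 4801283933700)
(x_3, y_3) = (7022501·98631040590001 + 422·341850·4801283933700, 7022501·4801283933700 + 341850·98631040590001) = (1385273162348638202501, 67434042451384025550)
(x_4, y_4) = (7022501·1385273162348638202501 + 422·341850·67434042451384025550, 7022501·67434042451384025550 + 341850·1385273162348638202501) = (19456164335732849620362360001, 947111261097768740333867400)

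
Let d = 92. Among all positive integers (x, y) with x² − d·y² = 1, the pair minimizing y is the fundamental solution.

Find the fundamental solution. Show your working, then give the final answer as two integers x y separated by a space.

1151 120

√92 = [9; 1,1,2,4,2,1,1,18, …], period ℓ=8 (even) → k=7
i=0: a=9 ⇒ p=9, q=1
i=1: a=1 ⇒ p=10, q=1
i=2: a=1 ⇒ p=19, q=2
i=3: a=2 ⇒ p=48, q=5
i=4: a=4 ⇒ p=211, q=22
i=5: a=2 ⇒ p=470, q=49
i=6: a=1 ⇒ p=681, q=71
i=7: a=1 ⇒ p=1151, q=120
fundamental: x₁=1151, y₁=120  (since 1324801 − 92·14400 = 1)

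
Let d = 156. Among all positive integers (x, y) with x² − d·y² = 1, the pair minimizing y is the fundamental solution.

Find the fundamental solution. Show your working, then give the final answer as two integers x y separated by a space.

25 2

√156 → a₀=12, period (2,24); ℓ=2 even so k=1
a_0=12:  p_0=12·1+0=12,  q_0=12·0+1=1
a_1=2:  p_1=2·12+1=25,  q_1=2·1+0=2
→ (25, 2).  Check: 25²=625, 156·2²=624, difference 1.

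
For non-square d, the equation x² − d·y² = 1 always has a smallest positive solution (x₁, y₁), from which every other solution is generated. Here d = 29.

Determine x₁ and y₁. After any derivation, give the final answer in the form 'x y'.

d=29: √d = [5; 2,1,1,2,10] (ℓ=5, odd), read p_9/q_9
step 0: (5, 1)  from 5·(1,0) + (0,1)
…
step 4: (70, 13)  from 2·(27,5) + (16,3)
step 5: (727, 135)  from 10·(70,13) + (27,5)
step 6: (1524, 283)  from 2·(727,135) + (70,13)
step 7: (2251, 418)  from 1·(1524,283) + (727,135)
step 8: (3775, 701)  from 1·(2251,418) + (1524,283)
step 9: (9801, 1820)  from 2·(3775,701) + (2251,418)
fundamental: x₁=9801, y₁=1820  (since 96059601 − 29·3312400 = 1)

9801 1820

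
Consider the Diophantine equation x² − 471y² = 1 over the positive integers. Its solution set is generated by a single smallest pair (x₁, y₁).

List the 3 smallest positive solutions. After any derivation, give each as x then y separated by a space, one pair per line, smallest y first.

7838695 361188
122890278606049 5662485139320
1926598824915678693415 88772987898323613612

√471 → a₀=21, period (1,2,2,1,3,…,2,1,42); ℓ=14 even so k=13
a_0=21:  p_0=21·1+0=21,  q_0=21·0+1=1
…
a_3=2:  p_3=2·65+22=152,  q_3=2·3+1=7
a_4=1:  p_4=1·152+65=217,  q_4=1·7+3=10
a_5=3:  p_5=3·217+152=803,  q_5=3·10+7=37
a_6=4:  p_6=4·803+217=3429,  q_6=4·37+10=158
a_7=14:  p_7=14·3429+803=48809,  q_7=14·158+37=2249
…
a_11=2:  p_11=2·843469+644804=2331742,  q_11=2·38865+29711=107441
a_12=2:  p_12=2·2331742+843469=5506953,  q_12=2·107441+38865=253747
a_13=1:  p_13=1·5506953+2331742=7838695,  q_13=1·253747+107441=361188
→ (7838695, 361188).  Check: 7838695²=61445139303025, 471·361188²=61445139303024, difference 1.
(7838695+361188√471)^2 = 122890278606049 + 5662485139320√471
(7838695+361188√471)^3 = 1926598824915678693415 + 88772987898323613612√471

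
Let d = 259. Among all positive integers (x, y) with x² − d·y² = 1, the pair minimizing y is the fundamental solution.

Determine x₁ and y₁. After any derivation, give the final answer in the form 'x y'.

√259 → a₀=16, period (10,1,2,3,4,3,2,1,10,32); ℓ=10 even so k=9
a_0=16:  p_0=16·1+0=16,  q_0=16·0+1=1
…
a_2=1:  p_2=1·161+16=177,  q_2=1·10+1=11
…
a_5=4:  p_5=4·1722+515=7403,  q_5=4·107+32=460
a_6=3:  p_6=3·7403+1722=23931,  q_6=3·460+107=1487
a_7=2:  p_7=2·23931+7403=55265,  q_7=2·1487+460=3434
a_8=1:  p_8=1·55265+23931=79196,  q_8=1·3434+1487=4921
a_9=10:  p_9=10·79196+55265=847225,  q_9=10·4921+3434=52644
fundamental: x₁=847225, y₁=52644  (since 717790200625 − 259·2771390736 = 1)

847225 52644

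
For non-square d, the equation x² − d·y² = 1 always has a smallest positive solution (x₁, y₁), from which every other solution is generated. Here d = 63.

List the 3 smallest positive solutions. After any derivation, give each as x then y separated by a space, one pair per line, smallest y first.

√63 = [7; 1,14, …], period ℓ=2 (even) → k=1
k=0  a_k=7  p_k/q_k = 7/1
k=1  a_k=1  p_k/q_k = 8/1
(x₁, y₁) = (8, 1);  8² − 63·1² = 1 ✓
(x_2, y_2) = (8·8 + 63·1·1, 8·1 + 1·8) = (127, 16)
(x_3, y_3) = (8·127 + 63·1·16, 8·16 + 1·127) = (2024, 255)

8 1
127 16
2024 255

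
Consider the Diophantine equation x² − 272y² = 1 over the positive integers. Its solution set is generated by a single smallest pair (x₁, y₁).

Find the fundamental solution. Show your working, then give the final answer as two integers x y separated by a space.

33 2

[16; 2,32] for √272; ℓ=2 ⇒ convergent index 1
step 0: (16, 1)  from 16·(1,0) + (0,1)
step 1: (33, 2)  from 2·(16,1) + (1,0)
→ (33, 2).  Check: 33²=1089, 272·2²=1088, difference 1.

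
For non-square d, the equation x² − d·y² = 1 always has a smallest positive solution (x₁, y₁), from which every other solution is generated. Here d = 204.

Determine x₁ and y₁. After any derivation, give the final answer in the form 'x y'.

[14; 3,1,1,6,1,1,3,28] for √204; ℓ=8 ⇒ convergent index 7
a_0=14:  p_0=14·1+0=14,  q_0=14·0+1=1
…
a_4=6:  p_4=6·100+57=657,  q_4=6·7+4=46
a_5=1:  p_5=1·657+100=757,  q_5=1·46+7=53
a_6=1:  p_6=1·757+657=1414,  q_6=1·53+46=99
a_7=3:  p_7=3·1414+757=4999,  q_7=3·99+53=350
fundamental: x₁=4999, y₁=350  (since 24990001 − 204·122500 = 1)

4999 350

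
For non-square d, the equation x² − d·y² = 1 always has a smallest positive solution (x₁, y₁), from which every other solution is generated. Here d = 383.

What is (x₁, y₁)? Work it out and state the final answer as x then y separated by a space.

18768 959

√383 → a₀=19, period (1,1,3,19,3,1,1,38); ℓ=8 even so k=7
a_0=19:  p_0=19·1+0=19,  q_0=19·0+1=1
…
a_3=3:  p_3=3·39+20=137,  q_3=3·2+1=7
a_4=19:  p_4=19·137+39=2642,  q_4=19·7+2=135
a_5=3:  p_5=3·2642+137=8063,  q_5=3·135+7=412
a_6=1:  p_6=1·8063+2642=10705,  q_6=1·412+135=547
a_7=1:  p_7=1·10705+8063=18768,  q_7=1·547+412=959
fundamental: x₁=18768, y₁=959  (since 352237824 − 383·919681 = 1)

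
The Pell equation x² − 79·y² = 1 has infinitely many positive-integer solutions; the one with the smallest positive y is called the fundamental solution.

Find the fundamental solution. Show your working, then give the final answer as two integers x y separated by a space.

80 9

d=79: √d = [8; 1,7,1,16] (ℓ=4, even), read p_3/q_3
a_0=8:  p_0=8·1+0=8,  q_0=8·0+1=1
a_1=1:  p_1=1·8+1=9,  q_1=1·1+0=1
a_2=7:  p_2=7·9+8=71,  q_2=7·1+1=8
a_3=1:  p_3=1·71+9=80,  q_3=1·8+1=9
(x₁, y₁) = (80, 9);  80² − 79·9² = 1 ✓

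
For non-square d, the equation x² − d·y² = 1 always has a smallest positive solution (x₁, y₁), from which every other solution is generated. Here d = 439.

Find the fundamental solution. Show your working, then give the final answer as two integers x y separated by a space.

√439 = [20; 1,19,1,40, …], period ℓ=4 (even) → k=3
a_0=20:  p_0=20·1+0=20,  q_0=20·0+1=1
a_1=1:  p_1=1·20+1=21,  q_1=1·1+0=1
a_2=19:  p_2=19·21+20=419,  q_2=19·1+1=20
a_3=1:  p_3=1·419+21=440,  q_3=1·20+1=21
→ (440, 21).  Check: 440²=193600, 439·21²=193599, difference 1.

440 21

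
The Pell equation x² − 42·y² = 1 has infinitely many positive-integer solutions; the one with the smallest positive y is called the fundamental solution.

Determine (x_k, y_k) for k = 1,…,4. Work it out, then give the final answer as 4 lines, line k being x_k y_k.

[6; 2,12] for √42; ℓ=2 ⇒ convergent index 1
step 0: (6, 1)  from 6·(1,0) + (0,1)
step 1: (13, 2)  from 2·(6,1) + (1,0)
(x₁, y₁) = (13, 2);  13² − 42·2² = 1 ✓
k=2:  x_2 = 13·13+42·2·2 = 337,  y_2 = 13·2+2·13 = 52
k=3:  x_3 = 13·337+42·2·52 = 8749,  y_3 = 13·52+2·337 = 1350
k=4:  x_4 = 13·8749+42·2·1350 = 227137,  y_4 = 13·1350+2·8749 = 35048

13 2
337 52
8749 1350
227137 35048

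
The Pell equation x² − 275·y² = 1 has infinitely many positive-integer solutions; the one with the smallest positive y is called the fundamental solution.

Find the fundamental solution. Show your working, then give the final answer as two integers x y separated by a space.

d=275: √d = [16; 1,1,2,1,1,32] (ℓ=6, even), read p_5/q_5
a_0=16:  p_0=16·1+0=16,  q_0=16·0+1=1
a_1=1:  p_1=1·16+1=17,  q_1=1·1+0=1
a_2=1:  p_2=1·17+16=33,  q_2=1·1+1=2
a_3=2:  p_3=2·33+17=83,  q_3=2·2+1=5
a_4=1:  p_4=1·83+33=116,  q_4=1·5+2=7
a_5=1:  p_5=1·116+83=199,  q_5=1·7+5=12
fundamental: x₁=199, y₁=12  (since 39601 − 275·144 = 1)

199 12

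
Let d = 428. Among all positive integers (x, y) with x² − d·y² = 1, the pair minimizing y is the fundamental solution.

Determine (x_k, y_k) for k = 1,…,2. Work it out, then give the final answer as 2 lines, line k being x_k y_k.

√428 = [20; 1,2,4,1,5,10,5,1,4,2,1,40, …], period ℓ=12 (even) → k=11
i=0: a=20 ⇒ p=20, q=1
…
i=2: a=2 ⇒ p=62, q=3
…
i=4: a=1 ⇒ p=331, q=16
i=5: a=5 ⇒ p=1924, q=93
i=6: a=10 ⇒ p=19571, q=946
i=7: a=5 ⇒ p=99779, q=4823
i=8: a=1 ⇒ p=119350, q=5769
…
i=10: a=2 ⇒ p=1273708, q=61567
i=11: a=1 ⇒ p=1850887, q=89466
(x₁, y₁) = (1850887, 89466);  1850887² − 428·89466² = 1 ✓
(1850887+89466√428)^2 = 6851565373537 + 331182912684√428

1850887 89466
6851565373537 331182912684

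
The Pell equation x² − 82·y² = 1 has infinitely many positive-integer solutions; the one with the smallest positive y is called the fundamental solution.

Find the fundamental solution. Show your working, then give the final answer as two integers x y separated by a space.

d=82: √d = [9; 18] (ℓ=1, odd), read p_1/q_1
step 0: (9, 1)  from 9·(1,0) + (0,1)
step 1: (163, 18)  from 18·(9,1) + (1,0)
→ (163, 18).  Check: 163²=26569, 82·18²=26568, difference 1.

163 18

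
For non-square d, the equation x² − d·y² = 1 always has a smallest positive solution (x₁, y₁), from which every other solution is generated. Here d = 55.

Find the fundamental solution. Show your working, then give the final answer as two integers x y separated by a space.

√55 → a₀=7, period (2,2,2,14); ℓ=4 even so k=3
step 0: (7, 1)  from 7·(1,0) + (0,1)
step 1: (15, 2)  from 2·(7,1) + (1,0)
step 2: (37, 5)  from 2·(15,2) + (7,1)
step 3: (89, 12)  from 2·(37,5) + (15,2)
(x₁, y₁) = (89, 12);  89² − 55·12² = 1 ✓

89 12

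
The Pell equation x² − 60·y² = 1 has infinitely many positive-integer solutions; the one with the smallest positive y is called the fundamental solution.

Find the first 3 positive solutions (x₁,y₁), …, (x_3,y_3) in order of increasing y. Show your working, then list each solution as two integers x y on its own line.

31 4
1921 248
119071 15372

[7; 1,2,1,14] for √60; ℓ=4 ⇒ convergent index 3
step 0: (7, 1)  from 7·(1,0) + (0,1)
step 1: (8, 1)  from 1·(7,1) + (1,0)
step 2: (23, 3)  from 2·(8,1) + (7,1)
step 3: (31, 4)  from 1·(23,3) + (8,1)
fundamental: x₁=31, y₁=4  (since 961 − 60·16 = 1)
n=2: (31,4)∘(31,4) = (31·31+60·4·4, 31·4+4·31) = (1921,248)
n=3: (1921,248)∘(31,4) = (31·1921+60·4·248, 31·248+4·1921) = (119071,15372)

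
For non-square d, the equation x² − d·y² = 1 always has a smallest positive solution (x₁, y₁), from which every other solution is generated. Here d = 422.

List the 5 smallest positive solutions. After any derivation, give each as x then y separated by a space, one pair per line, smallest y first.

d=422: √d = [20; 1,1,5,2,1,…,1,1,40] (ℓ=14, even), read p_13/q_13
k=0  a_k=20  p_k/q_k = 20/1
…
k=2  a_k=1  p_k/q_k = 41/2
…
k=4  a_k=2  p_k/q_k = 493/24
…
k=6  a_k=3  p_k/q_k = 2650/129
…
k=8  a_k=3  p_k/q_k = 163807/7974
k=9  a_k=1  p_k/q_k = 217526/10589
…
k=12  a_k=1  p_k/q_k = 3810680/185501
k=13  a_k=1  p_k/q_k = 7022501/341850
fundamental: x₁=7022501, y₁=341850  (since 49315520295001 − 422·116861422500 = 1)
k=2:  x_2 = 7022501·7022501+422·341850·341850 = 98631040590001,  y_2 = 7022501·341850+341850·7022501 = 4801283933700
k=3:  x_3 = 7022501·98631040590001+422·341850·4801283933700 = 1385273162348638202501,  y_3 = 7022501·4801283933700+341850·98631040590001 = 67434042451384025550
k=4:  x_4 = 7022501·1385273162348638202501+422·341850·67434042451384025550 = 19456164335732849620362360001,  y_4 = 7022501·67434042451384025550+341850·1385273162348638202501 = 947111261097768740333867400
k=5:  x_5 = 7022501·19456164335732849620362360001+422·341850·947111261097768740333867400 = 273261867007695159110526238300562501,  y_5 = 7022501·947111261097768740333867400+341850·19456164335732849620362360001 = 13302179556340616719484196916709250

7022501 341850
98631040590001 4801283933700
1385273162348638202501 67434042451384025550
19456164335732849620362360001 947111261097768740333867400
273261867007695159110526238300562501 13302179556340616719484196916709250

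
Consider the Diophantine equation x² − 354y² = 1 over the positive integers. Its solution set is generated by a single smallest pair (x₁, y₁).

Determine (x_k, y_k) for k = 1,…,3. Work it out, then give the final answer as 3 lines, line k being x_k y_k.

258065 13716
133195088449 7079239080
68745981000924305 3653807666346684

[18; 1,4,2,2,18,2,2,4,1,36] for √354; ℓ=10 ⇒ convergent index 9
k=0  a_k=18  p_k/q_k = 18/1
…
k=2  a_k=4  p_k/q_k = 94/5
…
k=4  a_k=2  p_k/q_k = 508/27
k=5  a_k=18  p_k/q_k = 9351/497
…
k=7  a_k=2  p_k/q_k = 47771/2539
k=8  a_k=4  p_k/q_k = 210294/11177
k=9  a_k=1  p_k/q_k = 258065/13716
fundamental: x₁=258065, y₁=13716  (since 66597544225 − 354·188128656 = 1)
(x_2, y_2) = (258065·258065 + 354·13716·13716, 258065·13716 + 13716·258065) = (133195088449, 7079239080)
(x_3, y_3) = (258065·133195088449 + 354·13716·7079239080, 258065·7079239080 + 13716·133195088449) = (68745981000924305, 3653807666346684)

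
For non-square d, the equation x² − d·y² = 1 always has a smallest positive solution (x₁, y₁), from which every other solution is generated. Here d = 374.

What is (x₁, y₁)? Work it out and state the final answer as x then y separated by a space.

[19; 2,1,18,1,2,38] for √374; ℓ=6 ⇒ convergent index 5
i=0: a=19 ⇒ p=19, q=1
…
i=2: a=1 ⇒ p=58, q=3
i=3: a=18 ⇒ p=1083, q=56
i=4: a=1 ⇒ p=1141, q=59
i=5: a=2 ⇒ p=3365, q=174
(x₁, y₁) = (3365, 174);  3365² − 374·174² = 1 ✓

3365 174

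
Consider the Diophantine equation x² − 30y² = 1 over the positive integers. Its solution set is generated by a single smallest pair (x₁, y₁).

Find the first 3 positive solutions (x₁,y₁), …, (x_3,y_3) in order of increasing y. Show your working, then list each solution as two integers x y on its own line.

11 2
241 44
5291 966

d=30: √d = [5; 2,10] (ℓ=2, even), read p_1/q_1
k=0  a_k=5  p_k/q_k = 5/1
k=1  a_k=2  p_k/q_k = 11/2
→ (11, 2).  Check: 11²=121, 30·2²=120, difference 1.
(x_2, y_2) = (11·11 + 30·2·2, 11·2 + 2·11) = (241, 44)
(x_3, y_3) = (11·241 + 30·2·44, 11·44 + 2·241) = (5291, 966)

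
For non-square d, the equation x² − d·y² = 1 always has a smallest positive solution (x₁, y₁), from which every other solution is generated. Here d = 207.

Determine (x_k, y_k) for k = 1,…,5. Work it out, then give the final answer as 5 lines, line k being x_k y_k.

d=207: √d = [14; 2,1,1,2,1,1,2,28] (ℓ=8, even), read p_7/q_7
a_0=14:  p_0=14·1+0=14,  q_0=14·0+1=1
…
a_3=1:  p_3=1·43+29=72,  q_3=1·3+2=5
a_4=2:  p_4=2·72+43=187,  q_4=2·5+3=13
…
a_6=1:  p_6=1·259+187=446,  q_6=1·18+13=31
a_7=2:  p_7=2·446+259=1151,  q_7=2·31+18=80
(x₁, y₁) = (1151, 80);  1151² − 207·80² = 1 ✓
(1151+80√207)^2 = 2649601 + 184160√207
(1151+80√207)^3 = 6099380351 + 423936240√207
(1151+80√207)^4 = 14040770918401 + 975901040320√207
(1151+80√207)^5 = 32321848554778751 + 2246523770880400√207

1151 80
2649601 184160
6099380351 423936240
14040770918401 975901040320
32321848554778751 2246523770880400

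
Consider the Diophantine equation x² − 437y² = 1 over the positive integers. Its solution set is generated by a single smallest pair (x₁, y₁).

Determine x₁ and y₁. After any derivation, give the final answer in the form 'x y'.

[20; 1,9,2,9,1,40] for √437; ℓ=6 ⇒ convergent index 5
step 0: (20, 1)  from 20·(1,0) + (0,1)
…
step 3: (439, 21)  from 2·(209,10) + (21,1)
step 4: (4160, 199)  from 9·(439,21) + (209,10)
step 5: (4599, 220)  from 1·(4160,199) + (439,21)
(x₁, y₁) = (4599, 220);  4599² − 437·220² = 1 ✓

4599 220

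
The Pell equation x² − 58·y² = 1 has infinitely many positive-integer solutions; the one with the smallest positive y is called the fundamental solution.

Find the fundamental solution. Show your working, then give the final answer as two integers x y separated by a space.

19603 2574

√58 → a₀=7, period (1,1,1,1,1,1,14); ℓ=7 odd so k=13
step 0: (7, 1)  from 7·(1,0) + (0,1)
…
step 2: (15, 2)  from 1·(8,1) + (7,1)
step 3: (23, 3)  from 1·(15,2) + (8,1)
…
step 5: (61, 8)  from 1·(38,5) + (23,3)
…
step 7: (1447, 190)  from 14·(99,13) + (61,8)
step 8: (1546, 203)  from 1·(1447,190) + (99,13)
…
step 11: (7532, 989)  from 1·(4539,596) + (2993,393)
step 12: (12071, 1585)  from 1·(7532,989) + (4539,596)
step 13: (19603, 2574)  from 1·(12071,1585) + (7532,989)
→ (19603, 2574).  Check: 19603²=384277609, 58·2574²=384277608, difference 1.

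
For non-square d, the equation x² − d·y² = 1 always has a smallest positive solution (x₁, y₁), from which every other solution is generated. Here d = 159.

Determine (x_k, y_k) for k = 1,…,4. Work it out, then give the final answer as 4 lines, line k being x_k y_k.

1324 105
3505951 278040
9283756924 736249815
24583384828801 1949589232080

√159 = [12; 1,1,1,1,3,1,1,1,1,24, …], period ℓ=10 (even) → k=9
step 0: (12, 1)  from 12·(1,0) + (0,1)
…
step 5: (227, 18)  from 3·(63,5) + (38,3)
step 6: (290, 23)  from 1·(227,18) + (63,5)
…
step 8: (807, 64)  from 1·(517,41) + (290,23)
step 9: (1324, 105)  from 1·(807,64) + (517,41)
fundamental: x₁=1324, y₁=105  (since 1752976 − 159·11025 = 1)
k=2:  x_2 = 1324·1324+159·105·105 = 3505951,  y_2 = 1324·105+105·1324 = 278040
k=3:  x_3 = 1324·3505951+159·105·278040 = 9283756924,  y_3 = 1324·278040+105·3505951 = 736249815
k=4:  x_4 = 1324·9283756924+159·105·736249815 = 24583384828801,  y_4 = 1324·736249815+105·9283756924 = 1949589232080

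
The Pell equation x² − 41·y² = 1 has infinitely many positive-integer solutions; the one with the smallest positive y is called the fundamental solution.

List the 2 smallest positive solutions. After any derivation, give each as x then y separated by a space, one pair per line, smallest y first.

[6; 2,2,12] for √41; ℓ=3 ⇒ convergent index 5
k=0  a_k=6  p_k/q_k = 6/1
k=1  a_k=2  p_k/q_k = 13/2
k=2  a_k=2  p_k/q_k = 32/5
k=3  a_k=12  p_k/q_k = 397/62
k=4  a_k=2  p_k/q_k = 826/129
k=5  a_k=2  p_k/q_k = 2049/320
→ (2049, 320).  Check: 2049²=4198401, 41·320²=4198400, difference 1.
(2049+320√41)^2 = 8396801 + 1311360√41

2049 320
8396801 1311360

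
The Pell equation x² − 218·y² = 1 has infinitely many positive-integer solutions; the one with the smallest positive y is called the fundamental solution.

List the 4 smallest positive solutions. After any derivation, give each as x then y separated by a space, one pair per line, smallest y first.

126003 8534
31753512017 2150619204
8002075549230099 541968943114690
2016571050827526816577 136579425476409948936

√218 = [14; 1,3,3,1,28, …], period ℓ=5 (odd) → k=9
i=0: a=14 ⇒ p=14, q=1
i=1: a=1 ⇒ p=15, q=1
…
i=3: a=3 ⇒ p=192, q=13
…
i=8: a=3 ⇒ p=96370, q=6527
i=9: a=1 ⇒ p=126003, q=8534
fundamental: x₁=126003, y₁=8534  (since 15876756009 − 218·72829156 = 1)
n=2: (126003,8534)∘(126003,8534) = (126003·126003+218·8534·8534, 126003·8534+8534·126003) = (31753512017,2150619204)
n=3: (31753512017,2150619204)∘(126003,8534) = (126003·31753512017+218·8534·2150619204, 126003·2150619204+8534·31753512017) = (8002075549230099,541968943114690)
n=4: (8002075549230099,541968943114690)∘(126003,8534) = (126003·8002075549230099+218·8534·541968943114690, 126003·541968943114690+8534·8002075549230099) = (2016571050827526816577,136579425476409948936)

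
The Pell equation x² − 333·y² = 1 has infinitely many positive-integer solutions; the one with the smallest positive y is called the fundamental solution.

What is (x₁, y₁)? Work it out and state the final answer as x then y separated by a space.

d=333: √d = [18; 4,36] (ℓ=2, even), read p_1/q_1
a_0=18:  p_0=18·1+0=18,  q_0=18·0+1=1
a_1=4:  p_1=4·18+1=73,  q_1=4·1+0=4
(x₁, y₁) = (73, 4);  73² − 333·4² = 1 ✓

73 4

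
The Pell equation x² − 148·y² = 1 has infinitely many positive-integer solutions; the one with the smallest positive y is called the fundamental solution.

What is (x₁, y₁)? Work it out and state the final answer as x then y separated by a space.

73 6

d=148: √d = [12; 6,24] (ℓ=2, even), read p_1/q_1
i=0: a=12 ⇒ p=12, q=1
i=1: a=6 ⇒ p=73, q=6
fundamental: x₁=73, y₁=6  (since 5329 − 148·36 = 1)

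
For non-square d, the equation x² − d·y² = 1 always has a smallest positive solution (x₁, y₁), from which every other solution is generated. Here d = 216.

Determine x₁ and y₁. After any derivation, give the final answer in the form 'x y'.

485 33

√216 → a₀=14, period (1,2,3,2,1,28); ℓ=6 even so k=5
a_0=14:  p_0=14·1+0=14,  q_0=14·0+1=1
a_1=1:  p_1=1·14+1=15,  q_1=1·1+0=1
…
a_3=3:  p_3=3·44+15=147,  q_3=3·3+1=10
a_4=2:  p_4=2·147+44=338,  q_4=2·10+3=23
a_5=1:  p_5=1·338+147=485,  q_5=1·23+10=33
(x₁, y₁) = (485, 33);  485² − 216·33² = 1 ✓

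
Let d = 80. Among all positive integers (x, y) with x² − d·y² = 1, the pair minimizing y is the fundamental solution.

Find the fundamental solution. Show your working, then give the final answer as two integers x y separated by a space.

9 1

[8; 1,16] for √80; ℓ=2 ⇒ convergent index 1
step 0: (8, 1)  from 8·(1,0) + (0,1)
step 1: (9, 1)  from 1·(8,1) + (1,0)
fundamental: x₁=9, y₁=1  (since 81 − 80·1 = 1)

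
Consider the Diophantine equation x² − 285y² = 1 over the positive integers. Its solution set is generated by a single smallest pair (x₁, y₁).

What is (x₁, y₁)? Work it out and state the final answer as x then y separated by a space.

d=285: √d = [16; 1,7,2,7,1,32] (ℓ=6, even), read p_5/q_5
i=0: a=16 ⇒ p=16, q=1
i=1: a=1 ⇒ p=17, q=1
…
i=4: a=7 ⇒ p=2144, q=127
i=5: a=1 ⇒ p=2431, q=144
(x₁, y₁) = (2431, 144);  2431² − 285·144² = 1 ✓

2431 144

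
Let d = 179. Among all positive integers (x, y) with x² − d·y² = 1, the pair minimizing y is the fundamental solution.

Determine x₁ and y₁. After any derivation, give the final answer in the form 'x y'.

d=179: √d = [13; 2,1,1,1,3,…,1,2,26] (ℓ=14, even), read p_13/q_13
step 0: (13, 1)  from 13·(1,0) + (0,1)
…
step 3: (67, 5)  from 1·(40,3) + (27,2)
…
step 6: (2047, 153)  from 5·(388,29) + (107,8)
…
step 12: (1588459, 118727)  from 1·(1013292,75737) + (575167,42990)
step 13: (4190210, 313191)  from 2·(1588459,118727) + (1013292,75737)
(x₁, y₁) = (4190210, 313191);  4190210² − 179·313191² = 1 ✓

4190210 313191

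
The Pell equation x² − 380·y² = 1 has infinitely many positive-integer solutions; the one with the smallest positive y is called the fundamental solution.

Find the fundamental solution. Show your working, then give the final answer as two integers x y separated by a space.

39 2

[19; 2,38] for √380; ℓ=2 ⇒ convergent index 1
k=0  a_k=19  p_k/q_k = 19/1
k=1  a_k=2  p_k/q_k = 39/2
fundamental: x₁=39, y₁=2  (since 1521 − 380·4 = 1)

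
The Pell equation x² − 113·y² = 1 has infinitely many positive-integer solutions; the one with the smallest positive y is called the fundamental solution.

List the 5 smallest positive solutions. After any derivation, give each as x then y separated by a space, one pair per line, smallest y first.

√113 = [10; 1,1,1,2,2,1,1,1,20, …], period ℓ=9 (odd) → k=17
a_0=10:  p_0=10·1+0=10,  q_0=10·0+1=1
a_1=1:  p_1=1·10+1=11,  q_1=1·1+0=1
…
a_3=1:  p_3=1·21+11=32,  q_3=1·2+1=3
…
a_6=1:  p_6=1·202+85=287,  q_6=1·19+8=27
…
a_9=20:  p_9=20·776+489=16009,  q_9=20·73+46=1506
…
a_11=1:  p_11=1·16785+16009=32794,  q_11=1·1579+1506=3085
…
a_13=2:  p_13=2·49579+32794=131952,  q_13=2·4664+3085=12413
a_14=2:  p_14=2·131952+49579=313483,  q_14=2·12413+4664=29490
…
a_16=1:  p_16=1·445435+313483=758918,  q_16=1·41903+29490=71393
a_17=1:  p_17=1·758918+445435=1204353,  q_17=1·71393+41903=113296
fundamental: x₁=1204353, y₁=113296  (since 1450466148609 − 113·12835983616 = 1)
(1204353+113296√113)^2 = 2900932297217 + 272896754976√113
(1204353+113296√113)^3 = 6987493029899166849 + 657328051091107760√113
(1204353+113296√113)^4 = 16830816386073401651890177 + 1583310020631184911403584√113
(1204353+113296√113)^5 = 40540488414026331506287881514113 + 3813728346553801555156190094544√113

1204353 113296
2900932297217 272896754976
6987493029899166849 657328051091107760
16830816386073401651890177 1583310020631184911403584
40540488414026331506287881514113 3813728346553801555156190094544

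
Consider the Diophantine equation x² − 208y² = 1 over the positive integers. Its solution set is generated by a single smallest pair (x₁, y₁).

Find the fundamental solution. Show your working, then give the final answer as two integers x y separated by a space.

649 45

d=208: √d = [14; 2,2,1,2,2,28] (ℓ=6, even), read p_5/q_5
a_0=14:  p_0=14·1+0=14,  q_0=14·0+1=1
…
a_4=2:  p_4=2·101+72=274,  q_4=2·7+5=19
a_5=2:  p_5=2·274+101=649,  q_5=2·19+7=45
(x₁, y₁) = (649, 45);  649² − 208·45² = 1 ✓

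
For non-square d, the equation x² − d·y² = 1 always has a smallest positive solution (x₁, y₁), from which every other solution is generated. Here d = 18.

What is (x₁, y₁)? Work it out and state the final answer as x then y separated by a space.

17 4

d=18: √d = [4; 4,8] (ℓ=2, even), read p_1/q_1
i=0: a=4 ⇒ p=4, q=1
i=1: a=4 ⇒ p=17, q=4
→ (17, 4).  Check: 17²=289, 18·4²=288, difference 1.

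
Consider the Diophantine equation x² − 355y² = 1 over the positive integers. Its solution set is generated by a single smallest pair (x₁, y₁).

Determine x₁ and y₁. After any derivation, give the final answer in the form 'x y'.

√355 = [18; 1,5,3,3,1,6,1,3,3,5,1,36, …], period ℓ=12 (even) → k=11
step 0: (18, 1)  from 18·(1,0) + (0,1)
step 1: (19, 1)  from 1·(18,1) + (1,0)
…
step 5: (1545, 82)  from 1·(1187,63) + (358,19)
…
step 7: (12002, 637)  from 1·(10457,555) + (1545,82)
step 8: (46463, 2466)  from 3·(12002,637) + (10457,555)
…
step 10: (803418, 42641)  from 5·(151391,8035) + (46463,2466)
step 11: (954809, 50676)  from 1·(803418,42641) + (151391,8035)
(x₁, y₁) = (954809, 50676);  954809² − 355·50676² = 1 ✓

954809 50676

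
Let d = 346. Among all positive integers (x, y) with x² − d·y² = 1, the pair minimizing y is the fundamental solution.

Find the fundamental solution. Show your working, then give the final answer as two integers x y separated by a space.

17299 930

√346 → a₀=18, period (1,1,1,1,36); ℓ=5 odd so k=9
step 0: (18, 1)  from 18·(1,0) + (0,1)
step 1: (19, 1)  from 1·(18,1) + (1,0)
step 2: (37, 2)  from 1·(19,1) + (18,1)
…
step 5: (3404, 183)  from 36·(93,5) + (56,3)
step 6: (3497, 188)  from 1·(3404,183) + (93,5)
…
step 8: (10398, 559)  from 1·(6901,371) + (3497,188)
step 9: (17299, 930)  from 1·(10398,559) + (6901,371)
(x₁, y₁) = (17299, 930);  17299² − 346·930² = 1 ✓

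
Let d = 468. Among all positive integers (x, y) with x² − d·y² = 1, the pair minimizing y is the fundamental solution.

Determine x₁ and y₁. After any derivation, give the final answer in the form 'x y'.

[21; 1,1,1,2,1,1,1,42] for √468; ℓ=8 ⇒ convergent index 7
step 0: (21, 1)  from 21·(1,0) + (0,1)
step 1: (22, 1)  from 1·(21,1) + (1,0)
…
step 4: (173, 8)  from 2·(65,3) + (43,2)
…
step 6: (411, 19)  from 1·(238,11) + (173,8)
step 7: (649, 30)  from 1·(411,19) + (238,11)
→ (649, 30).  Check: 649²=421201, 468·30²=421200, difference 1.

649 30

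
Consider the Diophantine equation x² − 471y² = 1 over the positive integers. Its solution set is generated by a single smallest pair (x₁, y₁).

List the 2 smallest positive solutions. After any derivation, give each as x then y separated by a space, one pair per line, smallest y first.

7838695 361188
122890278606049 5662485139320

√471 → a₀=21, period (1,2,2,1,3,…,2,1,42); ℓ=14 even so k=13
k=0  a_k=21  p_k/q_k = 21/1
…
k=2  a_k=2  p_k/q_k = 65/3
…
k=5  a_k=3  p_k/q_k = 803/37
…
k=7  a_k=14  p_k/q_k = 48809/2249
k=8  a_k=4  p_k/q_k = 198665/9154
…
k=10  a_k=1  p_k/q_k = 843469/38865
…
k=12  a_k=2  p_k/q_k = 5506953/253747
k=13  a_k=1  p_k/q_k = 7838695/361188
fundamental: x₁=7838695, y₁=361188  (since 61445139303025 − 471·130456771344 = 1)
k=2:  x_2 = 7838695·7838695+471·361188·361188 = 122890278606049,  y_2 = 7838695·361188+361188·7838695 = 5662485139320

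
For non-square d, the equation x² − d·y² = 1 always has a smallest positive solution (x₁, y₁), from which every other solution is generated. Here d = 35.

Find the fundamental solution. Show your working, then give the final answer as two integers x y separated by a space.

√35 → a₀=5, period (1,10); ℓ=2 even so k=1
step 0: (5, 1)  from 5·(1,0) + (0,1)
step 1: (6, 1)  from 1·(5,1) + (1,0)
(x₁, y₁) = (6, 1);  6² − 35·1² = 1 ✓

6 1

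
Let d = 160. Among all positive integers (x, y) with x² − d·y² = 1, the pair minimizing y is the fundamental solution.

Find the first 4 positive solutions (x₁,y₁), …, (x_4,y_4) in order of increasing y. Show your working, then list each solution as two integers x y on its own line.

721 57
1039681 82194
1499219281 118523691
2161873163521 170911080228

d=160: √d = [12; 1,1,1,5,1,1,1,24] (ℓ=8, even), read p_7/q_7
a_0=12:  p_0=12·1+0=12,  q_0=12·0+1=1
a_1=1:  p_1=1·12+1=13,  q_1=1·1+0=1
a_2=1:  p_2=1·13+12=25,  q_2=1·1+1=2
a_3=1:  p_3=1·25+13=38,  q_3=1·2+1=3
a_4=5:  p_4=5·38+25=215,  q_4=5·3+2=17
a_5=1:  p_5=1·215+38=253,  q_5=1·17+3=20
a_6=1:  p_6=1·253+215=468,  q_6=1·20+17=37
a_7=1:  p_7=1·468+253=721,  q_7=1·37+20=57
(x₁, y₁) = (721, 57);  721² − 160·57² = 1 ✓
(x_2, y_2) = (721·721 + 160·57·57, 721·57 + 57·721) = (1039681, 82194)
(x_3, y_3) = (721·1039681 + 160·57·82194, 721·82194 + 57·1039681) = (1499219281, 118523691)
(x_4, y_4) = (721·1499219281 + 160·57·118523691, 721·118523691 + 57·1499219281) = (2161873163521, 170911080228)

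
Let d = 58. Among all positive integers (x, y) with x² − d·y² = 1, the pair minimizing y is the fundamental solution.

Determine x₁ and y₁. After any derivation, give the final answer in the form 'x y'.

[7; 1,1,1,1,1,1,14] for √58; ℓ=7 ⇒ convergent index 13
a_0=7:  p_0=7·1+0=7,  q_0=7·0+1=1
a_1=1:  p_1=1·7+1=8,  q_1=1·1+0=1
a_2=1:  p_2=1·8+7=15,  q_2=1·1+1=2
…
a_5=1:  p_5=1·38+23=61,  q_5=1·5+3=8
…
a_7=14:  p_7=14·99+61=1447,  q_7=14·13+8=190
…
a_9=1:  p_9=1·1546+1447=2993,  q_9=1·203+190=393
a_10=1:  p_10=1·2993+1546=4539,  q_10=1·393+203=596
a_11=1:  p_11=1·4539+2993=7532,  q_11=1·596+393=989
a_12=1:  p_12=1·7532+4539=12071,  q_12=1·989+596=1585
a_13=1:  p_13=1·12071+7532=19603,  q_13=1·1585+989=2574
→ (19603, 2574).  Check: 19603²=384277609, 58·2574²=384277608, difference 1.

19603 2574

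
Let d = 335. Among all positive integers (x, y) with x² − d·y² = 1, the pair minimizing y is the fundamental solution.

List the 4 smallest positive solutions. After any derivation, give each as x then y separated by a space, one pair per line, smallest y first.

d=335: √d = [18; 3,3,3,36] (ℓ=4, even), read p_3/q_3
step 0: (18, 1)  from 18·(1,0) + (0,1)
step 1: (55, 3)  from 3·(18,1) + (1,0)
step 2: (183, 10)  from 3·(55,3) + (18,1)
step 3: (604, 33)  from 3·(183,10) + (55,3)
→ (604, 33).  Check: 604²=364816, 335·33²=364815, difference 1.
(x_2, y_2) = (604·604 + 335·33·33, 604·33 + 33·604) = (729631, 39864)
(x_3, y_3) = (604·729631 + 335·33·39864, 604·39864 + 33·729631) = (881393644, 48155679)
(x_4, y_4) = (604·881393644 + 335·33·48155679, 604·48155679 + 33·881393644) = (1064722792321, 58172020368)

604 33
729631 39864
881393644 48155679
1064722792321 58172020368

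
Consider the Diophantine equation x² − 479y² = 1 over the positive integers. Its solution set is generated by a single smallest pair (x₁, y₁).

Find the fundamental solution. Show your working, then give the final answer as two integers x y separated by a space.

2989440 136591

[21; 1,7,1,3,2,21,2,3,1,7,1,42] for √479; ℓ=12 ⇒ convergent index 11
a_0=21:  p_0=21·1+0=21,  q_0=21·0+1=1
…
a_9=1:  p_9=1·264712+75879=340591,  q_9=1·12095+3467=15562
a_10=7:  p_10=7·340591+264712=2648849,  q_10=7·15562+12095=121029
a_11=1:  p_11=1·2648849+340591=2989440,  q_11=1·121029+15562=136591
fundamental: x₁=2989440, y₁=136591  (since 8936751513600 − 479·18657101281 = 1)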